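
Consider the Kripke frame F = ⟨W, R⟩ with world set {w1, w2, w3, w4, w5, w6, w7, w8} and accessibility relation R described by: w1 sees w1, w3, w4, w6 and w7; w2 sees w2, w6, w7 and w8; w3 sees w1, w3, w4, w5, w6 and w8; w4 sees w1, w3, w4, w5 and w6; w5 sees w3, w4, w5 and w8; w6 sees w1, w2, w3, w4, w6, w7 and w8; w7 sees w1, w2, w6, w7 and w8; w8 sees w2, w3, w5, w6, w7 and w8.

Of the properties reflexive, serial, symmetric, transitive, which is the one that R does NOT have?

transitive

Reflexive: yes — every world is R-related to itself.
Serial: yes — every world has a successor (e.g. w1 R w1).
Symmetric: yes — every pair in R has its reverse in R.
Transitive: no — w1 R w3 and w3 R w5, but not w1 R w5.
Only transitive fails.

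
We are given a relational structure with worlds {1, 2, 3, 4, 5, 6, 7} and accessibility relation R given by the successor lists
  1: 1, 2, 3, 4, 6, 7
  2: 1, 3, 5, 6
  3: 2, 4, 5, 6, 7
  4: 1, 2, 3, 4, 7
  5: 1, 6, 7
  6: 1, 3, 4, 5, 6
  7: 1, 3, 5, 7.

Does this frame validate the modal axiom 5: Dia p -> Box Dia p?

No

The schema 5 characterises exactly the Euclidean frames.
Euclidean: no — 1 R 2 and 1 R 4, but not 2 R 4.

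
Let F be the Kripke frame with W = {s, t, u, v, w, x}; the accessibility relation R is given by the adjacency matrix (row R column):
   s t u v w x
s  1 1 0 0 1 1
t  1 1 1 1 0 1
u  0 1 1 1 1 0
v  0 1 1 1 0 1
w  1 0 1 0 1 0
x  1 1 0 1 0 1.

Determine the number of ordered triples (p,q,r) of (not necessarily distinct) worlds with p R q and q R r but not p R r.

Enumerating: (s,t,u), (s,t,v), (s,w,u), (s,x,v), (t,s,w), (t,u,w), (u,t,s), (u,t,x), (u,v,x), (u,w,s), (v,t,s), (v,u,w), … and 8 more.
Total: 20.

20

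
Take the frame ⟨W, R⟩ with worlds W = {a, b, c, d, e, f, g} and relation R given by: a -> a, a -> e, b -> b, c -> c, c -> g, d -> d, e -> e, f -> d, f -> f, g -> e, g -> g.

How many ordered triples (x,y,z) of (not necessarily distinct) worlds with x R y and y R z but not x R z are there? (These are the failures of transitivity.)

1

Enumerating: (c,g,e).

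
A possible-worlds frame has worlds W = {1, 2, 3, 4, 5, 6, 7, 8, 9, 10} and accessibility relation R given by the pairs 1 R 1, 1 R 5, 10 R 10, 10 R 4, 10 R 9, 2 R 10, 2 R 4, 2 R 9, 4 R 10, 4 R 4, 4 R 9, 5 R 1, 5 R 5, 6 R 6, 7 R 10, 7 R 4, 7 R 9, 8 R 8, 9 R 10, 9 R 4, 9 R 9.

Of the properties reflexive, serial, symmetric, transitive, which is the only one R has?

Reflexive: no — 2 is not related to itself.
Serial: no — 3 has no R-successor.
Symmetric: no — 2 R 10 but not 10 R 2.
Transitive: yes — every two-step R-path is closed by a direct edge.
Only transitive holds.

transitive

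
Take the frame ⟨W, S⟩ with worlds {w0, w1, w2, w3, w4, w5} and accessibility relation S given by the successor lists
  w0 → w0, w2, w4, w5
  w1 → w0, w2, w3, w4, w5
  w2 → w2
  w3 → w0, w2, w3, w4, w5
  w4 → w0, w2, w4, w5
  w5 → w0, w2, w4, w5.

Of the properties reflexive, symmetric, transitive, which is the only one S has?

Reflexive: no — w1 is not related to itself.
Symmetric: no — w0 S w2 but not w2 S w0.
Transitive: yes — every two-step S-path is closed by a direct edge.
Only transitive holds.

transitive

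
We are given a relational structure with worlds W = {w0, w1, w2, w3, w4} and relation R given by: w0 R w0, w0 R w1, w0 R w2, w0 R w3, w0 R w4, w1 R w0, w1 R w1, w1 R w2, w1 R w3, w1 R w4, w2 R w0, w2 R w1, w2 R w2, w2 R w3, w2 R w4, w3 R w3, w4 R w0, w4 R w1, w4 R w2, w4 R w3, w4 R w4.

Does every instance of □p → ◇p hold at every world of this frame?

Yes

The schema D characterises exactly the serial frames.
Serial: yes — every world has a successor (e.g. w0 R w0).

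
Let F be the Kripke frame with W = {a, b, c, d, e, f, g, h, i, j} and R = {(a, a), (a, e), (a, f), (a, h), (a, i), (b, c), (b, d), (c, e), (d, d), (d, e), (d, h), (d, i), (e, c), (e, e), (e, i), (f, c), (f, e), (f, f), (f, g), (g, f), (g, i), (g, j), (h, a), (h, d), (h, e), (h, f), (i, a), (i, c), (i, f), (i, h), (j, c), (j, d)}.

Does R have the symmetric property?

Symmetric: no — a R e but not e R a.

No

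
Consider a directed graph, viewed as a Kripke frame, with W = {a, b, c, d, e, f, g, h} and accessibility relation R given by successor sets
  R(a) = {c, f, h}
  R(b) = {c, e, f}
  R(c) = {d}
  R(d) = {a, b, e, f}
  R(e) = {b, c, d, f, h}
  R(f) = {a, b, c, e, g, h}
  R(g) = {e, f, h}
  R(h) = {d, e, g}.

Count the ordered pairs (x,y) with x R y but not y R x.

Enumerating: (a,c), (a,h), (b,c), (c,d), (d,a), (d,b), (d,f), (e,c), (f,c), (f,h), (g,e), (h,d).

12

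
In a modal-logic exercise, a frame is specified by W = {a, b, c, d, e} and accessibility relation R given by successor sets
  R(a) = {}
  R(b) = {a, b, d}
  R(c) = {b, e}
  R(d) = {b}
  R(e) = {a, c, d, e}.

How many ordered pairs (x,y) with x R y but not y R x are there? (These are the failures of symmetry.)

4

Enumerating: (b,a), (c,b), (e,a), (e,d).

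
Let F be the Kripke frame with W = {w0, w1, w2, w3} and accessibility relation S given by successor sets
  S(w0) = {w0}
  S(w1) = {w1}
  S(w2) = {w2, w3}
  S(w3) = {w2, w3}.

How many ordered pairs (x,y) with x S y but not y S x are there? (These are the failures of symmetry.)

0

S is symmetric; there are no such tuples.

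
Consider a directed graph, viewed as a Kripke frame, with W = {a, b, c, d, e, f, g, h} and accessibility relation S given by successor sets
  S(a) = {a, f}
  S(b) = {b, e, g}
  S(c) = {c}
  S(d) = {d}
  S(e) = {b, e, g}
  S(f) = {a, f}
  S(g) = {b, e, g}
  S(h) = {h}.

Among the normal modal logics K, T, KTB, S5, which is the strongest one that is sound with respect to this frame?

S5

Reflexive (axiom T): yes — every world is S-related to itself.
Symmetric (axiom B): yes — every pair in S has its reverse in S.
Euclidean (axiom 5): yes — any two successors of a common world are S-related.
So F validates K, T, KTB, S5. The strongest is S5.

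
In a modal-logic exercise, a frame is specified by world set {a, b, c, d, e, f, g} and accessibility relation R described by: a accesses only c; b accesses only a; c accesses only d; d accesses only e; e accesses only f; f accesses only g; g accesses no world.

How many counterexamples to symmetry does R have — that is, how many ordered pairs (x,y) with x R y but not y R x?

Enumerating: (a,c), (b,a), (c,d), (d,e), (e,f), (f,g).

6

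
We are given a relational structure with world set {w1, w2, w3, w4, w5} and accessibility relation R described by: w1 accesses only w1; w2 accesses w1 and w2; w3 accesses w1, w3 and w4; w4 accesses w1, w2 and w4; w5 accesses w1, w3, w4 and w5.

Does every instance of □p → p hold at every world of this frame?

Yes

By correspondence theory, T is valid on a frame iff R is reflexive.
Reflexive: yes — every world is R-related to itself.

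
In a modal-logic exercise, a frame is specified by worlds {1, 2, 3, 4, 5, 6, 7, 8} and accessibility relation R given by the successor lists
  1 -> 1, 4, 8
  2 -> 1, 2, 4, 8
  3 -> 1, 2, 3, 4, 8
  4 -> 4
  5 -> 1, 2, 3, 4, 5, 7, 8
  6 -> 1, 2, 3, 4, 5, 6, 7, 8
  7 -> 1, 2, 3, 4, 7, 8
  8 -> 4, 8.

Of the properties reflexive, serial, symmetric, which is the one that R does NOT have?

symmetric

Reflexive: yes — every world is R-related to itself.
Serial: yes — every world has a successor (e.g. 1 R 1).
Symmetric: no — 1 R 4 but not 4 R 1.
Only symmetric fails.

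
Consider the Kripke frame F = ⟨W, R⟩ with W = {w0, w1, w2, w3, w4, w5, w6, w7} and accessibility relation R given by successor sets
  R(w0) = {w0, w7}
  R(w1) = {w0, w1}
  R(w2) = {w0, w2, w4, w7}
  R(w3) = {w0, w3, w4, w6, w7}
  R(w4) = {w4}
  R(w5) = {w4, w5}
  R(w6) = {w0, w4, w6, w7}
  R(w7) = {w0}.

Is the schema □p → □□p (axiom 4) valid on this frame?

No

The schema 4 characterises exactly the transitive frames.
Transitive: no — w1 R w0 and w0 R w7, but not w1 R w7.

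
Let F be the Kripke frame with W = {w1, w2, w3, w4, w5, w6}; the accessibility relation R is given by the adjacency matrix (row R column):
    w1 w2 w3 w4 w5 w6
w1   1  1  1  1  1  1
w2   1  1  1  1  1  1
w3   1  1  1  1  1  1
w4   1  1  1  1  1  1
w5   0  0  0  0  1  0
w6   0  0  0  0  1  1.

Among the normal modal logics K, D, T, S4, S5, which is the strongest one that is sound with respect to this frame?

Serial (axiom D): yes — every world has a successor (e.g. w1 R w1).
Reflexive (axiom T): yes — every world is R-related to itself.
Transitive (axiom 4): yes — every two-step R-path is closed by a direct edge.
Euclidean (axiom 5): no — w1 R w5 and w1 R w2, but not w5 R w2.
So F validates K, D, T, S4; S5 would additionally require R to be Euclidean. The strongest is S4.

S4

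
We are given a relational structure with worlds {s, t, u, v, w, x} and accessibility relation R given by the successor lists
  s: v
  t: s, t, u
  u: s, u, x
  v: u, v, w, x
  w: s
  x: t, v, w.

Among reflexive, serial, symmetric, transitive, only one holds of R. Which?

serial

Reflexive: no — s is not related to itself.
Serial: yes — every world has a successor (e.g. s R v).
Symmetric: no — s R v but not v R s.
Transitive: no — s R v and v R u, but not s R u.
Only serial holds.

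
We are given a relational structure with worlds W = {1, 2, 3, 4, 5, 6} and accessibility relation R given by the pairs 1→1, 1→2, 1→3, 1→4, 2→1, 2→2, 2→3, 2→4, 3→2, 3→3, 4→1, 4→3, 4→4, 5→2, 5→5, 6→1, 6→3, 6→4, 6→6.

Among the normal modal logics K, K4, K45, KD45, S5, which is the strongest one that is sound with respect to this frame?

K

Transitive (axiom 4): no — 3 R 2 and 2 R 1, but not 3 R 1.
Euclidean (axiom 5): no — 1 R 3 and 1 R 4, but not 3 R 4.
Serial (axiom D): yes — every world has a successor (e.g. 1 R 1).
Reflexive (axiom T): yes — every world is R-related to itself.
So F validates K; K4 would additionally require R to be transitive. The strongest is K.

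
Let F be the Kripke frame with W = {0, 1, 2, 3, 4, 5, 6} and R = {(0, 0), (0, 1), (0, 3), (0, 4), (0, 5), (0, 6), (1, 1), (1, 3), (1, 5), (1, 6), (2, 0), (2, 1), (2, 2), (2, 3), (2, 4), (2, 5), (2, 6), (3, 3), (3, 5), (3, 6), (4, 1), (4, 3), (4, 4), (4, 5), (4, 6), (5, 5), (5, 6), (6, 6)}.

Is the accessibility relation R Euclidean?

No

Euclidean: no — 0 R 1 and 0 R 4, but not 1 R 4.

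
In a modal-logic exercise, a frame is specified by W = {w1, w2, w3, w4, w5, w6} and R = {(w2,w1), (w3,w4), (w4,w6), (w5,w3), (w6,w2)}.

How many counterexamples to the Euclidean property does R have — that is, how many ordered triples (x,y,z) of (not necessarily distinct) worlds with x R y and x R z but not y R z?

Enumerating: (w2,w1,w1), (w3,w4,w4), (w4,w6,w6), (w5,w3,w3), (w6,w2,w2).

5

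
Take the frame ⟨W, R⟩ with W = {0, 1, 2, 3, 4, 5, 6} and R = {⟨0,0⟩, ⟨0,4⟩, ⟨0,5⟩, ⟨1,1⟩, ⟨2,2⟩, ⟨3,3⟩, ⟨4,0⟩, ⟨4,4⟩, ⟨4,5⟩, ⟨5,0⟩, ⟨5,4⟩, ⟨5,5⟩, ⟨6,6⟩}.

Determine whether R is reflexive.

Yes

Reflexive: yes — every world is R-related to itself.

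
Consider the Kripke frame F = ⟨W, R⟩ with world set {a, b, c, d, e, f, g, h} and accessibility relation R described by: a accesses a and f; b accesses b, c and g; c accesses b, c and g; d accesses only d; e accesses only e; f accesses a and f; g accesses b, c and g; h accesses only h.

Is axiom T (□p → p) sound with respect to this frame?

The schema T characterises exactly the reflexive frames.
Reflexive: yes — every world is R-related to itself.

Yes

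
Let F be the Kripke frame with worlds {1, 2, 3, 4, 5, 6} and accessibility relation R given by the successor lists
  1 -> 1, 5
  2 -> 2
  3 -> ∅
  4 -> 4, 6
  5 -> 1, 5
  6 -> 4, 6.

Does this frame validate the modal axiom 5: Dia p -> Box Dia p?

By correspondence theory, 5 is valid on a frame iff R is Euclidean.
Euclidean: yes — any two successors of a common world are R-related.

Yes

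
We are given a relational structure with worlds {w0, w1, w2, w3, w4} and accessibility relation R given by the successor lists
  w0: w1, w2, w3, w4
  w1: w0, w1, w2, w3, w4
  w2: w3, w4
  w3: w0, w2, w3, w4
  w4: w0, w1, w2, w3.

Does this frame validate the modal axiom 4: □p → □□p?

No

The schema 4 characterises exactly the transitive frames.
Transitive: no — w2 R w3 and w3 R w0, but not w2 R w0.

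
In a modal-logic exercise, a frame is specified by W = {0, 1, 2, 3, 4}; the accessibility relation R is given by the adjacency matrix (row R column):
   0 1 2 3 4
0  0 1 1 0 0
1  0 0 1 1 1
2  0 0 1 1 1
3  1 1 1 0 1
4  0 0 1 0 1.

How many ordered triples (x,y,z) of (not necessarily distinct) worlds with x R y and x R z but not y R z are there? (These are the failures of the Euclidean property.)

14

Enumerating: (0,1,1), (0,2,1), (1,3,3), (1,4,3), (2,3,3), (2,4,3), (3,0,0), (3,0,4), (3,1,0), (3,1,1), (3,2,0), (3,2,1), (3,4,0), (3,4,1).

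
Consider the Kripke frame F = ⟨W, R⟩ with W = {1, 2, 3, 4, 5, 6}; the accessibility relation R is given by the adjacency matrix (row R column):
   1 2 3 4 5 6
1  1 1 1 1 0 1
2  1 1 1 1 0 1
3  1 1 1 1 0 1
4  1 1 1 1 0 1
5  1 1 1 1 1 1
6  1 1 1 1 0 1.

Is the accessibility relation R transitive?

Transitive: yes — every two-step R-path is closed by a direct edge.

Yes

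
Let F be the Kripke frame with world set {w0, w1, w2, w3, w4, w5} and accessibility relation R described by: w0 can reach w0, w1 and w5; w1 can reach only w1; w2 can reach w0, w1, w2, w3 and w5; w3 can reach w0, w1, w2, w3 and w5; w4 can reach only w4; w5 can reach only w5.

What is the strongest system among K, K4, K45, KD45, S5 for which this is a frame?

K4

Transitive (axiom 4): yes — every two-step R-path is closed by a direct edge.
Euclidean (axiom 5): no — w0 R w1 and w0 R w5, but not w1 R w5.
Serial (axiom D): yes — every world has a successor (e.g. w0 R w0).
Reflexive (axiom T): yes — every world is R-related to itself.
So F validates K, K4; K45 would additionally require R to be Euclidean. The strongest is K4.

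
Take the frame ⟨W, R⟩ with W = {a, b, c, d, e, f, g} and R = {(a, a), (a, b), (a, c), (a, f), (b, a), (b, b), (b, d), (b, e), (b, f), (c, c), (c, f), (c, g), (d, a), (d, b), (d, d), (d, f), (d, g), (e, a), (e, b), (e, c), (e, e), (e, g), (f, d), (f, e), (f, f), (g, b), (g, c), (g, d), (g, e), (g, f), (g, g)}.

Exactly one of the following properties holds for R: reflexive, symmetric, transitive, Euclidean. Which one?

reflexive

Reflexive: yes — every world is R-related to itself.
Symmetric: no — a R c but not c R a.
Transitive: no — a R b and b R d, but not a R d.
Euclidean: no — a R b and a R c, but not b R c.
Only reflexive holds.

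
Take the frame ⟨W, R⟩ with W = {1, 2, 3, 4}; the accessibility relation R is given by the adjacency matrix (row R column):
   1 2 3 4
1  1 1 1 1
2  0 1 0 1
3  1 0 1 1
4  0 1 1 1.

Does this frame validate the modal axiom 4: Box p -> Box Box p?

No

By correspondence theory, 4 is valid on a frame iff R is transitive.
Transitive: no — 2 R 4 and 4 R 3, but not 2 R 3.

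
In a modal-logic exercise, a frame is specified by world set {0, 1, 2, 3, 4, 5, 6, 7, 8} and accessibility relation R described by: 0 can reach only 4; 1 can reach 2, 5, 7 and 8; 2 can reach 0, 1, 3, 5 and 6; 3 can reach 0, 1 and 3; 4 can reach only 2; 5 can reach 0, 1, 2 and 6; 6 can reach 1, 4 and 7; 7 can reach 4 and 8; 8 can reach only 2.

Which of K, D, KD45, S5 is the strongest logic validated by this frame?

Serial (axiom D): yes — every world has a successor (e.g. 0 R 4).
Euclidean (axiom 5): no — 1 R 2 and 1 R 7, but not 2 R 7.
Transitive (axiom 4): no — 0 R 4 and 4 R 2, but not 0 R 2.
Reflexive (axiom T): no — 0 is not related to itself.
So F validates K, D; KD45 would additionally require R to be Euclidean and transitive. The strongest is D.

D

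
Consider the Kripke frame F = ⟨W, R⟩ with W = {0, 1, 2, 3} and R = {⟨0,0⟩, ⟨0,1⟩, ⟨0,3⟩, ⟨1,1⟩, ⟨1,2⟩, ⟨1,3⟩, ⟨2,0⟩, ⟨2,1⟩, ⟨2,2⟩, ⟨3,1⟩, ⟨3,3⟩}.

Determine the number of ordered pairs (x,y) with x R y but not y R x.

3

Enumerating: (0,1), (0,3), (2,0).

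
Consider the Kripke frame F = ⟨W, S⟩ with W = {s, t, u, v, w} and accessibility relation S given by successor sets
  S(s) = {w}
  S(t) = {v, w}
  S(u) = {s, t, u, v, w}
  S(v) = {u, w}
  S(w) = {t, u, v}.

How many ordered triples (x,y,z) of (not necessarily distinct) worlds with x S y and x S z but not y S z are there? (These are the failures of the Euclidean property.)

20

Enumerating: (s,w,w), (t,v,v), (t,w,w), (u,s,s), (u,s,t), (u,s,u), (u,s,v), (u,t,s), (u,t,t), (u,t,u), (u,v,s), (u,v,t), … and 8 more.
Total: 20.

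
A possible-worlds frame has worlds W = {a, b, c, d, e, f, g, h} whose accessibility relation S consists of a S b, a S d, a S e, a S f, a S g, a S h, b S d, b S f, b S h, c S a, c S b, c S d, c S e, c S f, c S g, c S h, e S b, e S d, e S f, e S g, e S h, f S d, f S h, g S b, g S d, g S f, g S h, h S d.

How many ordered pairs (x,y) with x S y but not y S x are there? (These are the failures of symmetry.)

28

Enumerating: (a,b), (a,d), (a,e), (a,f), (a,g), (a,h), (b,d), (b,f), (b,h), (c,a), (c,b), (c,d), … and 16 more.
Total: 28.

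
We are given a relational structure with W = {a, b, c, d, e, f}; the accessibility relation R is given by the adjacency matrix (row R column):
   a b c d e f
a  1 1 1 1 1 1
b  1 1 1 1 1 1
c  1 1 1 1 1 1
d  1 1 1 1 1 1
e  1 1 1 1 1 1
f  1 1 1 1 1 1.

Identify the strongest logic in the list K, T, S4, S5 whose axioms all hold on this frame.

S5

Reflexive (axiom T): yes — every world is R-related to itself.
Transitive (axiom 4): yes — every two-step R-path is closed by a direct edge.
Euclidean (axiom 5): yes — any two successors of a common world are R-related.
So F validates K, T, S4, S5. The strongest is S5.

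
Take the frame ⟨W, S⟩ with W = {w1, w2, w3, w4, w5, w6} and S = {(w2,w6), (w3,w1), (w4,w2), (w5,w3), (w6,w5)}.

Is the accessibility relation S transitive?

No

Transitive: no — w2 S w6 and w6 S w5, but not w2 S w5.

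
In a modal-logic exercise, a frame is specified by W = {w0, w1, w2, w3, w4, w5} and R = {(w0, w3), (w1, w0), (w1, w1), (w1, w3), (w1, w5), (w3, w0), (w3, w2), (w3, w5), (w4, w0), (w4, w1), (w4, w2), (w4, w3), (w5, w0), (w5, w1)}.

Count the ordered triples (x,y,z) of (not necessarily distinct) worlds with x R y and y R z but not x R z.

11

Enumerating: (w0,w3,w0), (w0,w3,w2), (w0,w3,w5), (w1,w3,w2), (w3,w0,w3), (w3,w5,w1), (w4,w1,w5), (w4,w3,w5), (w5,w0,w3), (w5,w1,w3), (w5,w1,w5).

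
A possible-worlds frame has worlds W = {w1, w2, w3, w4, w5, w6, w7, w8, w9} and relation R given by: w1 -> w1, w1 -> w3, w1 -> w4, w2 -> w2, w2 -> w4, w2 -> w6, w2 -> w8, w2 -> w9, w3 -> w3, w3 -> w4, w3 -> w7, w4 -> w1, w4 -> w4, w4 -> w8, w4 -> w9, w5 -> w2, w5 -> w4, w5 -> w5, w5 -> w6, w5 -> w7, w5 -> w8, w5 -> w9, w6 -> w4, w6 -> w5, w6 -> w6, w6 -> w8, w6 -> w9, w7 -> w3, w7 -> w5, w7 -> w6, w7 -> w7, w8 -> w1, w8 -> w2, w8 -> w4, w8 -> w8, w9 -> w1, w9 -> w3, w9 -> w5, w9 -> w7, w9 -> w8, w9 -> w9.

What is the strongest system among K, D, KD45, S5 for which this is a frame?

D

Serial (axiom D): yes — every world has a successor (e.g. w1 R w1).
Euclidean (axiom 5): no — w1 R w4 and w1 R w3, but not w4 R w3.
Transitive (axiom 4): no — w1 R w3 and w3 R w7, but not w1 R w7.
Reflexive (axiom T): yes — every world is R-related to itself.
So F validates K, D; KD45 would additionally require R to be Euclidean and transitive. The strongest is D.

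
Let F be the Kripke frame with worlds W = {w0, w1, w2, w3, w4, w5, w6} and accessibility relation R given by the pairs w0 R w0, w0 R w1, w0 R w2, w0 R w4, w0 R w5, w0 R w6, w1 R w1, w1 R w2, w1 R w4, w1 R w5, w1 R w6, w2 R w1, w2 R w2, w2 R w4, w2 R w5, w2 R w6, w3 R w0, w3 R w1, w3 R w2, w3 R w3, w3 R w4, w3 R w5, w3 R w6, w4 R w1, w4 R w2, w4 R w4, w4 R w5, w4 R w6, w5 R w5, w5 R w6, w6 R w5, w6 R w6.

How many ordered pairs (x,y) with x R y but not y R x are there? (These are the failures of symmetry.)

17

Enumerating: (w0,w1), (w0,w2), (w0,w4), (w0,w5), (w0,w6), (w1,w5), (w1,w6), (w2,w5), (w2,w6), (w3,w0), (w3,w1), (w3,w2), (w3,w4), (w3,w5), (w3,w6), (w4,w5), (w4,w6).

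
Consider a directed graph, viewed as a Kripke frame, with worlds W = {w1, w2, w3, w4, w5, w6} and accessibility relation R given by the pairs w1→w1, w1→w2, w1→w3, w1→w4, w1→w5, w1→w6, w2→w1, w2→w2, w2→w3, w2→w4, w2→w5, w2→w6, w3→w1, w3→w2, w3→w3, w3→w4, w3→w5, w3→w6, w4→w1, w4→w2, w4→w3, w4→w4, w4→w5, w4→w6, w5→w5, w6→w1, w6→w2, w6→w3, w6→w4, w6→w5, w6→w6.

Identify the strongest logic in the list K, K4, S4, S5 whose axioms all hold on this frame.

Transitive (axiom 4): yes — every two-step R-path is closed by a direct edge.
Reflexive (axiom T): yes — every world is R-related to itself.
Euclidean (axiom 5): no — w1 R w5 and w1 R w2, but not w5 R w2.
So F validates K, K4, S4; S5 would additionally require R to be Euclidean. The strongest is S4.

S4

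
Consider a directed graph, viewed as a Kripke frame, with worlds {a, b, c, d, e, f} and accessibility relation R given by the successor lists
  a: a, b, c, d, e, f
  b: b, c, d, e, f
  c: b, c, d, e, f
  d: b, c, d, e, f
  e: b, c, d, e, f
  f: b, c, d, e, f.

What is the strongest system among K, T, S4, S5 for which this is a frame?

Reflexive (axiom T): yes — every world is R-related to itself.
Transitive (axiom 4): yes — every two-step R-path is closed by a direct edge.
Euclidean (axiom 5): no — a R b and a R a, but not b R a.
So F validates K, T, S4; S5 would additionally require R to be Euclidean. The strongest is S4.

S4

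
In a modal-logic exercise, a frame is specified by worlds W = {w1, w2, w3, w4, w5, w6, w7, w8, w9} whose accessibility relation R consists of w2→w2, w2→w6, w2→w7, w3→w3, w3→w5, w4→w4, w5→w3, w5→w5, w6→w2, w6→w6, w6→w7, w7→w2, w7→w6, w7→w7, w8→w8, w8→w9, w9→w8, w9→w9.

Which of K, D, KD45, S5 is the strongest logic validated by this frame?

K

Serial (axiom D): no — w1 has no R-successor.
Euclidean (axiom 5): yes — any two successors of a common world are R-related.
Transitive (axiom 4): yes — every two-step R-path is closed by a direct edge.
Reflexive (axiom T): no — w1 is not related to itself.
So F validates K; D would additionally require R to be serial. The strongest is K.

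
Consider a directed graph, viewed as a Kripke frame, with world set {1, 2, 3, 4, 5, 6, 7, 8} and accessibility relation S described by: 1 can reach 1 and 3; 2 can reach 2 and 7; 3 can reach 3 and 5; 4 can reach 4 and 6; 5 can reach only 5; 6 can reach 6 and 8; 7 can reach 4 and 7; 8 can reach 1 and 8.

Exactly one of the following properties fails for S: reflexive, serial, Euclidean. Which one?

Euclidean

Reflexive: yes — every world is S-related to itself.
Serial: yes — every world has a successor (e.g. 1 S 1).
Euclidean: no — 1 S 3 and 1 S 1, but not 3 S 1.
Only Euclidean fails.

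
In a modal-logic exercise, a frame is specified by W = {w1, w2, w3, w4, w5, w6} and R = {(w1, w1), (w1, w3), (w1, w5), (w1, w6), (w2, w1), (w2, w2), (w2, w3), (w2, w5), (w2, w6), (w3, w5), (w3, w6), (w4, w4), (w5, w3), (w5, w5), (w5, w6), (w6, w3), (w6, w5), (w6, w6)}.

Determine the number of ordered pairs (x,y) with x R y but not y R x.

Enumerating: (w1,w3), (w1,w5), (w1,w6), (w2,w1), (w2,w3), (w2,w5), (w2,w6).

7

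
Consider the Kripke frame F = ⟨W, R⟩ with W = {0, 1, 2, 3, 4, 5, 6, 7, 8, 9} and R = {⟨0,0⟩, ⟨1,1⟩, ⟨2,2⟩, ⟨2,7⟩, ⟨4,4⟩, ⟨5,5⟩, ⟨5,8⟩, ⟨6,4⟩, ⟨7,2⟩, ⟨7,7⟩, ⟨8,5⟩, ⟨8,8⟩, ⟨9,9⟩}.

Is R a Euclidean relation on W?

Euclidean: yes — any two successors of a common world are R-related.

Yes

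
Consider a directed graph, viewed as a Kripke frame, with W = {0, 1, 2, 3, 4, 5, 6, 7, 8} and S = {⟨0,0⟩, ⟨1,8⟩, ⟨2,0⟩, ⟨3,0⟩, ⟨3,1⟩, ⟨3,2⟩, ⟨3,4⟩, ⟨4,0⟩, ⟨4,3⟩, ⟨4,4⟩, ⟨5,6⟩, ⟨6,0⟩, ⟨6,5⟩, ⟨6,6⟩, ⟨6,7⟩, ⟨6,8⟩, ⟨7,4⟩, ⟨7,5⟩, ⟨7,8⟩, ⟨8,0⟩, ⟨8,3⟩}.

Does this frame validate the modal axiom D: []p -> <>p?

Axiom D corresponds to the accessibility relation being serial.
Serial: yes — every world has a successor (e.g. 0 S 0).

Yes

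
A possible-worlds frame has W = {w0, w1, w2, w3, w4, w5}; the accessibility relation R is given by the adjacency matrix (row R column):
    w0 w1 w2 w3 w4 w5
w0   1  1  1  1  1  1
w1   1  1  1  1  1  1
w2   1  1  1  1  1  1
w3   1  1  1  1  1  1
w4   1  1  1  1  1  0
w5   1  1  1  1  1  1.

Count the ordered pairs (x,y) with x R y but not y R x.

1

Enumerating: (w5,w4).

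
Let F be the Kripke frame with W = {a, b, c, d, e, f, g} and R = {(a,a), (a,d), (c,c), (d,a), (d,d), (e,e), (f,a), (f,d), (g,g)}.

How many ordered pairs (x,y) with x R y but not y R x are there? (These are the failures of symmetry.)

Enumerating: (f,a), (f,d).

2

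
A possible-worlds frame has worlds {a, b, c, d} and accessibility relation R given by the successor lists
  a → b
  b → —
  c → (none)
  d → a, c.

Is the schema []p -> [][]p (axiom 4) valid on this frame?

Axiom 4 corresponds to the accessibility relation being transitive.
Transitive: no — d R a and a R b, but not d R b.

No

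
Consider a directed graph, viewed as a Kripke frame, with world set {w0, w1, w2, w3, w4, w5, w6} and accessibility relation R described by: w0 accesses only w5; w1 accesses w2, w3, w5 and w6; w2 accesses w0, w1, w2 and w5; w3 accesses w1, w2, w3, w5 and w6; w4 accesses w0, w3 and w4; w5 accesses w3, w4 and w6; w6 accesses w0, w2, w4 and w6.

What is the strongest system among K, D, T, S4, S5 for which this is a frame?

D

Serial (axiom D): yes — every world has a successor (e.g. w0 R w5).
Reflexive (axiom T): no — w0 is not related to itself.
Transitive (axiom 4): no — w0 R w5 and w5 R w3, but not w0 R w3.
Euclidean (axiom 5): no — w1 R w2 and w1 R w3, but not w2 R w3.
So F validates K, D; T would additionally require R to be reflexive. The strongest is D.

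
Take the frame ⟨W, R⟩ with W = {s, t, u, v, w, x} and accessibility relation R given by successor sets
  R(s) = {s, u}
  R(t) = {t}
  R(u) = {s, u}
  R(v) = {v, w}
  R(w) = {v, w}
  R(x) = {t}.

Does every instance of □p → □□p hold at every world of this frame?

By correspondence theory, 4 is valid on a frame iff R is transitive.
Transitive: yes — every two-step R-path is closed by a direct edge.

Yes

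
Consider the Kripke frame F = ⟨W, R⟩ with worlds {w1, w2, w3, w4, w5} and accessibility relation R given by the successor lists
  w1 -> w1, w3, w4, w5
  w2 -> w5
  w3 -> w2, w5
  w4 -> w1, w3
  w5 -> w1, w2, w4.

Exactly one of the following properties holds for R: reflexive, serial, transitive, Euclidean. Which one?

serial

Reflexive: no — w2 is not related to itself.
Serial: yes — every world has a successor (e.g. w1 R w1).
Transitive: no — w1 R w3 and w3 R w2, but not w1 R w2.
Euclidean: no — w1 R w3 and w1 R w4, but not w3 R w4.
Only serial holds.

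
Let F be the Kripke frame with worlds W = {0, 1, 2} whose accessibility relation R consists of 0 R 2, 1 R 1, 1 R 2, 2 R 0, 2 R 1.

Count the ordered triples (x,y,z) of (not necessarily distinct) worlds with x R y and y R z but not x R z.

5

Enumerating: (0,2,0), (0,2,1), (1,2,0), (2,0,2), (2,1,2).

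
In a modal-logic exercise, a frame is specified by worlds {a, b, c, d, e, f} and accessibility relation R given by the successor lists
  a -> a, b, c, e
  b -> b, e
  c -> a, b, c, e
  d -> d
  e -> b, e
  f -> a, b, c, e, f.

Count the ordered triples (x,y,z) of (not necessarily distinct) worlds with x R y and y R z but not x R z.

R is transitive; there are no such tuples.

0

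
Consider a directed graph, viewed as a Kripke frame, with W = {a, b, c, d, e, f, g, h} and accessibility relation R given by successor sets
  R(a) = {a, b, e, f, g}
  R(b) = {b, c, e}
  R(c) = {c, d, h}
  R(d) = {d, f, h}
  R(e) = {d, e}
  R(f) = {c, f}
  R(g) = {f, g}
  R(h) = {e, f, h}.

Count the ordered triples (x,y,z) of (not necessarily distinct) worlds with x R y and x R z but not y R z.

Enumerating: (a,b,a), (a,b,f), (a,b,g), (a,e,a), (a,e,b), (a,e,f), (a,e,g), (a,f,a), (a,f,b), (a,f,e), (a,f,g), (a,g,a), … and 19 more.
Total: 31.

31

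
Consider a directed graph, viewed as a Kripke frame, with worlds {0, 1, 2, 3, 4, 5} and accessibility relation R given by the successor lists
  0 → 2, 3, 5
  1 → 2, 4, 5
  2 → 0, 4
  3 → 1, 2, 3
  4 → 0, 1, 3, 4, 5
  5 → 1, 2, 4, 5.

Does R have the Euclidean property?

Euclidean: no — 0 R 2 and 0 R 3, but not 2 R 3.

No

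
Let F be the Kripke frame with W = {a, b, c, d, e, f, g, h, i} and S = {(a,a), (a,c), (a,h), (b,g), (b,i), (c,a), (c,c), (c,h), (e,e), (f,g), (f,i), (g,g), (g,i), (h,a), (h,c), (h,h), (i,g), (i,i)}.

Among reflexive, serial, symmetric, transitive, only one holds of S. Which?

transitive

Reflexive: no — b is not related to itself.
Serial: no — d has no S-successor.
Symmetric: no — b S g but not g S b.
Transitive: yes — every two-step S-path is closed by a direct edge.
Only transitive holds.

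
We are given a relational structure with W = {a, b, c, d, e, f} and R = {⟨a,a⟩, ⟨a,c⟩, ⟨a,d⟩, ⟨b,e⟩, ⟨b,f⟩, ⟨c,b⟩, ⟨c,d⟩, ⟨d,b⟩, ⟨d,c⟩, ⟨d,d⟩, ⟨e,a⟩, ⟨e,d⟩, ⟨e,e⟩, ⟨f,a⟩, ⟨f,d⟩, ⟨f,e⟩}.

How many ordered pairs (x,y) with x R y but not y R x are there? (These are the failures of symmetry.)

11

Enumerating: (a,c), (a,d), (b,e), (b,f), (c,b), (d,b), (e,a), (e,d), (f,a), (f,d), (f,e).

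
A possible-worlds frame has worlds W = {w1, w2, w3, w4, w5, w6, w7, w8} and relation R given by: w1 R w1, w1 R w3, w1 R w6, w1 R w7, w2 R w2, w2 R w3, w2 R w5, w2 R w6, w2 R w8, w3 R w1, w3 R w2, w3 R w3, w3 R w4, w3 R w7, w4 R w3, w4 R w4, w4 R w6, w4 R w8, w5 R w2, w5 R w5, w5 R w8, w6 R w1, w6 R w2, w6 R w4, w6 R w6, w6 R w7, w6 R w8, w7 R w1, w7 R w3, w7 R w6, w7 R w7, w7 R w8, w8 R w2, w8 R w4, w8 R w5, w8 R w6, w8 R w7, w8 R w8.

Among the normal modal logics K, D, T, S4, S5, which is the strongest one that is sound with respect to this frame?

Serial (axiom D): yes — every world has a successor (e.g. w1 R w1).
Reflexive (axiom T): yes — every world is R-related to itself.
Transitive (axiom 4): no — w1 R w3 and w3 R w2, but not w1 R w2.
Euclidean (axiom 5): no — w1 R w3 and w1 R w6, but not w3 R w6.
So F validates K, D, T; S4 would additionally require R to be transitive. The strongest is T.

T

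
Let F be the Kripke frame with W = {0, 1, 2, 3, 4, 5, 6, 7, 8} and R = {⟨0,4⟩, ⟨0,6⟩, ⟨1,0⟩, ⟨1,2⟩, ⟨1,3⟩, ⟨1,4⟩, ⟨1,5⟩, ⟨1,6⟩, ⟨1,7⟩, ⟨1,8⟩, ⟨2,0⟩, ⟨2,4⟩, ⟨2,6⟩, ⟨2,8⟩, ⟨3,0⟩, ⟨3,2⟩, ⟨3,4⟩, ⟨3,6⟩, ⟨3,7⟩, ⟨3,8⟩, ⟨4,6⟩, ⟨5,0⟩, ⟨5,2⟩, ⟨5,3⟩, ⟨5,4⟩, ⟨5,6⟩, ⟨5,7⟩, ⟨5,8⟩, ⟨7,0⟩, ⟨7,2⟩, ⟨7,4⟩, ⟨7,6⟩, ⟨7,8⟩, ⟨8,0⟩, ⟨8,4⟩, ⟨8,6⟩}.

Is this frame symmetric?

No

Symmetric: no — 0 R 4 but not 4 R 0.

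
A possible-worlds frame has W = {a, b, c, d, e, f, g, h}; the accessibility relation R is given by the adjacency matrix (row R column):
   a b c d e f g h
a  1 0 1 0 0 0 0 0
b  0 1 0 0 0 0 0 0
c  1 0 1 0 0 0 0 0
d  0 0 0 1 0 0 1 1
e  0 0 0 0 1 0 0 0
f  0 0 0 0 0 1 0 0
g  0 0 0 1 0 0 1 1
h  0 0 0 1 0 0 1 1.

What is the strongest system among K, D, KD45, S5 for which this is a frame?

S5

Serial (axiom D): yes — every world has a successor (e.g. a R a).
Euclidean (axiom 5): yes — any two successors of a common world are R-related.
Transitive (axiom 4): yes — every two-step R-path is closed by a direct edge.
Reflexive (axiom T): yes — every world is R-related to itself.
So F validates K, D, KD45, S5. The strongest is S5.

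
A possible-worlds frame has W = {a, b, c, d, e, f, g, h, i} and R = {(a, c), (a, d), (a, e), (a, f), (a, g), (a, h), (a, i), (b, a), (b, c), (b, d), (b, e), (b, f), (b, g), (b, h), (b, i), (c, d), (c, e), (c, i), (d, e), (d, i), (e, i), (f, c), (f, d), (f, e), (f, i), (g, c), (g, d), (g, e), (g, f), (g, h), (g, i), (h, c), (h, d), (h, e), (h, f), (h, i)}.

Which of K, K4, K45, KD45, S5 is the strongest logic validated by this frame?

K4

Transitive (axiom 4): yes — every two-step R-path is closed by a direct edge.
Euclidean (axiom 5): no — a R c and a R f, but not c R f.
Serial (axiom D): no — i has no R-successor.
Reflexive (axiom T): no — a is not related to itself.
So F validates K, K4; K45 would additionally require R to be Euclidean. The strongest is K4.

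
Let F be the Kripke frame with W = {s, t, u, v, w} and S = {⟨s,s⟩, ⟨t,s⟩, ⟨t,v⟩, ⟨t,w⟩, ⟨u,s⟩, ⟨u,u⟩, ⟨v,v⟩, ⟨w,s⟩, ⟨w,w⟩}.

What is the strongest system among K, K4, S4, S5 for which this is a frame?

Transitive (axiom 4): yes — every two-step S-path is closed by a direct edge.
Reflexive (axiom T): no — t is not related to itself.
Euclidean (axiom 5): no — t S s and t S v, but not s S v.
So F validates K, K4; S4 would additionally require S to be reflexive. The strongest is K4.

K4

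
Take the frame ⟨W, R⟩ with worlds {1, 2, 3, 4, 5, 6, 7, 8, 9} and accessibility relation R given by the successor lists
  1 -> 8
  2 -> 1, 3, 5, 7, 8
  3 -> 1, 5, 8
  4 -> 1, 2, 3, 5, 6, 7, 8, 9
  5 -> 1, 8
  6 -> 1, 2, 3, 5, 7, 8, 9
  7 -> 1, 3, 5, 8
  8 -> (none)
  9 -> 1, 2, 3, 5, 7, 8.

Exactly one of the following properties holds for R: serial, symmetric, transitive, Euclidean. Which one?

Serial: no — 8 has no R-successor.
Symmetric: no — 1 R 8 but not 8 R 1.
Transitive: yes — every two-step R-path is closed by a direct edge.
Euclidean: no — 2 R 1 and 2 R 3, but not 1 R 3.
Only transitive holds.

transitive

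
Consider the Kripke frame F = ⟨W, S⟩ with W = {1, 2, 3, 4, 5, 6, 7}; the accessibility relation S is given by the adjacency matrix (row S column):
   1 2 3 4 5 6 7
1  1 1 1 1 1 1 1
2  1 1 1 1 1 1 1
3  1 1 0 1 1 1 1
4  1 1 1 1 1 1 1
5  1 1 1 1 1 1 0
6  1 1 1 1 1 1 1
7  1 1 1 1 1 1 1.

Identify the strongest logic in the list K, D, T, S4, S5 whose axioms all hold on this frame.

Serial (axiom D): yes — every world has a successor (e.g. 1 S 1).
Reflexive (axiom T): no — 3 is not related to itself.
Transitive (axiom 4): no — 5 S 1 and 1 S 7, but not 5 S 7.
Euclidean (axiom 5): no — 1 S 5 and 1 S 7, but not 5 S 7.
So F validates K, D; T would additionally require S to be reflexive. The strongest is D.

D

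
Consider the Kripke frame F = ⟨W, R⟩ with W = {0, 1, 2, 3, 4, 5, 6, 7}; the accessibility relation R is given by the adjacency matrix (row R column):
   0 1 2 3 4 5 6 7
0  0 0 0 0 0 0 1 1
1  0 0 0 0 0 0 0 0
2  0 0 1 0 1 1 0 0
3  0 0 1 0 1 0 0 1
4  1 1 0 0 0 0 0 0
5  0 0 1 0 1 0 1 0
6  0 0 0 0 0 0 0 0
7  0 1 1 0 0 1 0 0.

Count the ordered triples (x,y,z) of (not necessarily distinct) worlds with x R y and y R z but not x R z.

Enumerating: (0,7,1), (0,7,2), (0,7,5), (2,4,0), (2,4,1), (2,5,6), (3,2,5), (3,4,0), (3,4,1), (3,7,1), (3,7,5), (4,0,6), … and 7 more.
Total: 19.

19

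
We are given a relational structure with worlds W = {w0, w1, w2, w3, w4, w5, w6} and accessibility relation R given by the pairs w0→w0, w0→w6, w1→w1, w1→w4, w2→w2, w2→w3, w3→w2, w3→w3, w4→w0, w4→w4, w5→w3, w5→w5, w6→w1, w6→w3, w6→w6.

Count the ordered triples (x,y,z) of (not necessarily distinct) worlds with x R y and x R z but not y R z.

Enumerating: (w0,w6,w0), (w1,w4,w1), (w4,w0,w4), (w5,w3,w5), (w6,w1,w3), (w6,w1,w6), (w6,w3,w1), (w6,w3,w6).

8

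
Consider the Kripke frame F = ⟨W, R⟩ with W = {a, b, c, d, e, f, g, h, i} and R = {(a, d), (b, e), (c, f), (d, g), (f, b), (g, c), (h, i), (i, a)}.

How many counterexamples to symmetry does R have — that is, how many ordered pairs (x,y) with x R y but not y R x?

Enumerating: (a,d), (b,e), (c,f), (d,g), (f,b), (g,c), (h,i), (i,a).

8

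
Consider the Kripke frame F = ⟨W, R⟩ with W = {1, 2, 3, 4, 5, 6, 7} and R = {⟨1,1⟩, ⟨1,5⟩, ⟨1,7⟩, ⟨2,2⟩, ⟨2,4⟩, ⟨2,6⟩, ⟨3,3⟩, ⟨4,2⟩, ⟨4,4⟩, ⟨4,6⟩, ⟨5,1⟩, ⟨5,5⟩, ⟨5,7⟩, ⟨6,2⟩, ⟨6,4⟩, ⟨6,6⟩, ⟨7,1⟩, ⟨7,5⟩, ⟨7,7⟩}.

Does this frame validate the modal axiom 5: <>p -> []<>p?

Yes

By correspondence theory, 5 is valid on a frame iff R is Euclidean.
Euclidean: yes — any two successors of a common world are R-related.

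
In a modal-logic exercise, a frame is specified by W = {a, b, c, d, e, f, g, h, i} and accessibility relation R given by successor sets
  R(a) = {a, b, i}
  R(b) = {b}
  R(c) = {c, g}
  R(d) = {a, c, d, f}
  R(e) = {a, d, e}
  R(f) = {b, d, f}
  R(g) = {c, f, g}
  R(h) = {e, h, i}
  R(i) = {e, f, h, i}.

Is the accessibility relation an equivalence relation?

Reflexive: yes — every world is R-related to itself.
Symmetric: no — a R b but not b R a.
Transitive: no — a R i and i R e, but not a R e.
So R is not an equivalence relation.

No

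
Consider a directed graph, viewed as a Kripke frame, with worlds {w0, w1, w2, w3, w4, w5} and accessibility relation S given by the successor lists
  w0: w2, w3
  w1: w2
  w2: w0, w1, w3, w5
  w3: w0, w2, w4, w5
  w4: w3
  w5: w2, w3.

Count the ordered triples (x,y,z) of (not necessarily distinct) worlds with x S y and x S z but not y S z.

30

Enumerating: (w0,w2,w2), (w0,w3,w3), (w1,w2,w2), (w2,w0,w0), (w2,w0,w1), (w2,w0,w5), (w2,w1,w0), (w2,w1,w1), (w2,w1,w3), (w2,w1,w5), (w2,w3,w1), (w2,w3,w3), … and 18 more.
Total: 30.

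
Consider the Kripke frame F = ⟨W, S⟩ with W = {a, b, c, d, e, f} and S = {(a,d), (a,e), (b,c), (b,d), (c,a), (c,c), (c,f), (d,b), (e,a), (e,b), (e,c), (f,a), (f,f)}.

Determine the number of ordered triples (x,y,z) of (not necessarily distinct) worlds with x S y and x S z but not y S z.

Enumerating: (a,d,d), (a,d,e), (a,e,d), (a,e,e), (b,c,d), (b,d,c), (b,d,d), (c,a,a), (c,a,c), (c,a,f), (c,f,c), (d,b,b), … and 8 more.
Total: 20.

20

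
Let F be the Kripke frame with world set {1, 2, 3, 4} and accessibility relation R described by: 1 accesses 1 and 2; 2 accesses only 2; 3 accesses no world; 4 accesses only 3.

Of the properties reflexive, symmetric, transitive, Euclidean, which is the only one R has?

transitive

Reflexive: no — 3 is not related to itself.
Symmetric: no — 1 R 2 but not 2 R 1.
Transitive: yes — every two-step R-path is closed by a direct edge.
Euclidean: no — 1 R 2 and 1 R 1, but not 2 R 1.
Only transitive holds.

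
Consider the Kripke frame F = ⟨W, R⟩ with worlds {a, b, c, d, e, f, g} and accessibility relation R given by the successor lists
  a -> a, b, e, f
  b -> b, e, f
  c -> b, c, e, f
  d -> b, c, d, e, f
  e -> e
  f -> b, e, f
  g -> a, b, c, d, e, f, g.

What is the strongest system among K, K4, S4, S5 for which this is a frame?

Transitive (axiom 4): yes — every two-step R-path is closed by a direct edge.
Reflexive (axiom T): yes — every world is R-related to itself.
Euclidean (axiom 5): no — a R e and a R b, but not e R b.
So F validates K, K4, S4; S5 would additionally require R to be Euclidean. The strongest is S4.

S4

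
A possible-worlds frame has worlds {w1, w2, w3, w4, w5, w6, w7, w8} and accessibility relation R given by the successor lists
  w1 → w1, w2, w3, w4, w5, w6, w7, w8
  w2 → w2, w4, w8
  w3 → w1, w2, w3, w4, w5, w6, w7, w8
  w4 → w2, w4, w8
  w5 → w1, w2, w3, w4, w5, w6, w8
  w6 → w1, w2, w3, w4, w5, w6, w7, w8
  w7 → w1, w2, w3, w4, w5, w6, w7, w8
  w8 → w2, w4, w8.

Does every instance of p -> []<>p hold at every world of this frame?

By correspondence theory, B is valid on a frame iff R is symmetric.
Symmetric: no — w1 R w2 but not w2 R w1.

No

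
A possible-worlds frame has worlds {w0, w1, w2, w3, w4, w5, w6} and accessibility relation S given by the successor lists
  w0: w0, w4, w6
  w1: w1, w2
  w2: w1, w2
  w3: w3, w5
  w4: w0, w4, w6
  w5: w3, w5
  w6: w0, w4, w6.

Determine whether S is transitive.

Yes

Transitive: yes — every two-step S-path is closed by a direct edge.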